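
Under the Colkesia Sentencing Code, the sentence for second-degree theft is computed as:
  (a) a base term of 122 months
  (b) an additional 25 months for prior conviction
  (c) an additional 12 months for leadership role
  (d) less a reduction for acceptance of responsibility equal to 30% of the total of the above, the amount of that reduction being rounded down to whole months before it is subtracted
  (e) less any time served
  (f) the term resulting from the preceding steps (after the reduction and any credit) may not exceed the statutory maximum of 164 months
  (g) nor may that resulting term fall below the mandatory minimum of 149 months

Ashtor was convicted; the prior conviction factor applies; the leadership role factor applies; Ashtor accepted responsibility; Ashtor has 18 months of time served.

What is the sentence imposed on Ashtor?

Prior conviction enhancement: +25 months
Leadership role enhancement: +12 months
Adjusted term: 122 months + 25 months + 12 months = 159 months
Acceptance of responsibility reduction: 30% of 159 months = 47 months (rounded down)
After reduction: 159 − 47 = 112 months
Less time served: 112 months − 18 months = 94 months
Cap at 164 months: 94 months is within the cap, no reduction.
Minimum 149 months: 94 months is below the minimum → 149 months

Sentence: 149 months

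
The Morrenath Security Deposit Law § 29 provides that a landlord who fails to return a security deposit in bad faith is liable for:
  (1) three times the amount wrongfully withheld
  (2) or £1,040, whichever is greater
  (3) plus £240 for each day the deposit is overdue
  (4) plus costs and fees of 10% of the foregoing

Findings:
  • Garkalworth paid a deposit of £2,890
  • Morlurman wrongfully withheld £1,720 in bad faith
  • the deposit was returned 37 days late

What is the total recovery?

£15,444

Trebled: 3 × £1,720 = £5,160
Minimum £1,040: £5,160 meets the minimum, no increase.
Late-return penalty: 37 × £240 = £8,880
Damages plus late penalty: £5,160 + £8,880 = £14,040
Costs and fees: 10% of £14,040 = £1,404
Total recovery: £14,040 + £1,404 = £15,444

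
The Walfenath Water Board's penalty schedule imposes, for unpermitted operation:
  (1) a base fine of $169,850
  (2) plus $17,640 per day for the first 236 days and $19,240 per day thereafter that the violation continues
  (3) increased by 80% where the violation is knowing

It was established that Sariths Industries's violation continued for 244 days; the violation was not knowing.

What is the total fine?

First 236 days: 236 × $17,640 = $4,163,040
Remaining days: (244 − 236) × $19,240 = $153,920
Per-day component: $4,163,040 + $153,920 = $4,316,960
Base plus per-day: $169,850 + $4,316,960 = $4,486,810
The violation was not knowing: no 80% increase.

$4,486,810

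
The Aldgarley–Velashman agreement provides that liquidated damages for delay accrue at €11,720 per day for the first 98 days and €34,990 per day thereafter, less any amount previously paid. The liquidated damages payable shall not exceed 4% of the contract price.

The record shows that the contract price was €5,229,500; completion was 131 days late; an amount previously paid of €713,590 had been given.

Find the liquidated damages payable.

First 98 days: 98 × €11,720 = €1,148,560
Remaining days: (131 − 98) × €34,990 = €1,154,670
Accrued per-day damages: €1,148,560 + €1,154,670 = €2,303,230
Less amount previously paid: €2,303,230 − €713,590 = €1,589,640
Cap: 4% of €5,229,500 = €209,180
Cap at €209,180: €1,589,640 exceeds the cap → €209,180

€209,180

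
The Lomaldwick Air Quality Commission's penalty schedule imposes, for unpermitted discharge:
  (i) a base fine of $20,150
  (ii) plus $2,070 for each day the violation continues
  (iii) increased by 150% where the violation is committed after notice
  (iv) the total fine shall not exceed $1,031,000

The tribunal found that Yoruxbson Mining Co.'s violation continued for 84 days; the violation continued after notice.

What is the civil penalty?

Civil penalty: $485,075

Per-day component: 84 × $2,070 = $173,880
Base plus per-day: $20,150 + $173,880 = $194,030
Enhancement: 150% of $194,030 = $291,045
Enhanced fine: $194,030 + $291,045 = $485,075
Cap at $1,031,000: $485,075 is within the cap, no reduction.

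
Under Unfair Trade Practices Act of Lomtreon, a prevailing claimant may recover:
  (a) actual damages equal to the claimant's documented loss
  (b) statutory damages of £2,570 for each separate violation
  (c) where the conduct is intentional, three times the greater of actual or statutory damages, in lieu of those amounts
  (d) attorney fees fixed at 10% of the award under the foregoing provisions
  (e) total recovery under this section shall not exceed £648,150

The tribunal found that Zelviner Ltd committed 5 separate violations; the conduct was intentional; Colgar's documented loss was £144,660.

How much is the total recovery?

£477,378

Statutory damages: 5 × £2,570 = £12,850
Greater of actual damages (£144,660) or statutory damages (£12,850): £144,660
Trebled: 3 × £144,660 = £433,980
Attorney fees: 10% of £433,980 = £43,398
Total before cap: £433,980 + £43,398 = £477,378
Cap at £648,150: £477,378 is within the cap, no reduction.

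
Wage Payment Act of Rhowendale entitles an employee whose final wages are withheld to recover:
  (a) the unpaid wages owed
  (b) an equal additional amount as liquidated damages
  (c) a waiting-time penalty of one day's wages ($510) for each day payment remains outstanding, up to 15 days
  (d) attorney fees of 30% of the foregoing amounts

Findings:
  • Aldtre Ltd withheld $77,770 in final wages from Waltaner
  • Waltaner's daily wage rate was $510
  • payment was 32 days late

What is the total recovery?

Liquidated damages (equal amount): $77,770
Penalty days: min(32, 15) = 15
Waiting-time penalty: 15 × $510 = $7,650
Subtotal: $77,770 + $77,770 + $7,650 = $163,190
Attorney fees: 30% of $163,190 = $48,957
Total award: $163,190 + $48,957 = $212,147

$212,147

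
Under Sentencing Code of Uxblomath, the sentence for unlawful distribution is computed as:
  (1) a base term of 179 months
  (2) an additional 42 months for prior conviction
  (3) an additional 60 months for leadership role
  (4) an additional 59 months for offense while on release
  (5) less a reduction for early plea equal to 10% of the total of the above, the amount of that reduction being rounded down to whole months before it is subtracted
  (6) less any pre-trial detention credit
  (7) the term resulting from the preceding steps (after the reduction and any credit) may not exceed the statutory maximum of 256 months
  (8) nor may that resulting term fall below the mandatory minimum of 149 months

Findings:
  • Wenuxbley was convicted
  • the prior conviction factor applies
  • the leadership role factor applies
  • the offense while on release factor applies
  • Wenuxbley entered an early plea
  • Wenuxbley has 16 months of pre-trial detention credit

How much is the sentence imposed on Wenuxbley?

Prior conviction enhancement: +42 months
Leadership role enhancement: +60 months
Offense while on release enhancement: +59 months
Adjusted term: 179 months + 42 months + 60 months + 59 months = 340 months
Early plea reduction: 10% of 340 months = 34 months (rounded down)
After reduction: 340 − 34 = 306 months
Less pre-trial detention credit: 306 months − 16 months = 290 months
Cap at 256 months: 290 months exceeds the cap → 256 months
Minimum 149 months: 256 months meets the minimum, no increase.

256 months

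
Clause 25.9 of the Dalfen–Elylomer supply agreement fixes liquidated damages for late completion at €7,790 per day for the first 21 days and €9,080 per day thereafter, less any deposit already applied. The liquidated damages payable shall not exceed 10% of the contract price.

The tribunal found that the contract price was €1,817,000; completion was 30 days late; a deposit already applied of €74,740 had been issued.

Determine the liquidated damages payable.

First 21 days: 21 × €7,790 = €163,590
Remaining days: (30 − 21) × €9,080 = €81,720
Accrued per-day damages: €163,590 + €81,720 = €245,310
Less deposit already applied: €245,310 − €74,740 = €170,570
Cap: 10% of €1,817,000 = €181,700
Cap at €181,700: €170,570 is within the cap, no reduction.

€170,570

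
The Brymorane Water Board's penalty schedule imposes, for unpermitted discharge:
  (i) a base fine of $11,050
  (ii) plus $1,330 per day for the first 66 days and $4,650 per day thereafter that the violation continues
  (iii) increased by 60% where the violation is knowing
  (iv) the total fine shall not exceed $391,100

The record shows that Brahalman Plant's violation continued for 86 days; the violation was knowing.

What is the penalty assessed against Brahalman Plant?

First 66 days: 66 × $1,330 = $87,780
Remaining days: (86 − 66) × $4,650 = $93,000
Per-day component: $87,780 + $93,000 = $180,780
Base plus per-day: $11,050 + $180,780 = $191,830
Enhancement: 60% of $191,830 = $115,098
Enhanced fine: $191,830 + $115,098 = $306,928
Cap at $391,100: $306,928 is within the cap, no reduction.

Civil penalty: $306,928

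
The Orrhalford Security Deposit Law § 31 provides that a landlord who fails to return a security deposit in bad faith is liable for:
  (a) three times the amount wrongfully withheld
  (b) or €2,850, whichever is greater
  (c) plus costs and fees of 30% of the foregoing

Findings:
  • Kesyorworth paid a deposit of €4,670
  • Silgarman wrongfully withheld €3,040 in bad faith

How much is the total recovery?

Trebled: 3 × €3,040 = €9,120
Minimum €2,850: €9,120 meets the minimum, no increase.
Costs and fees: 30% of €9,120 = €2,736
Total recovery: €9,120 + €2,736 = €11,856

€11,856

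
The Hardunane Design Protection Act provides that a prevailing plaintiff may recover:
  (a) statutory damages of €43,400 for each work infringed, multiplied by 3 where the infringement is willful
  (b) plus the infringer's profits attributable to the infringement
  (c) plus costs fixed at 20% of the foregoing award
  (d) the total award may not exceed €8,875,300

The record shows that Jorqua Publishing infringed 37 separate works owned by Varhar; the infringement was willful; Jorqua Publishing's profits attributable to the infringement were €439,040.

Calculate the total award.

Statutory damages: 37 × €43,400 = €1,605,800
Trebled: 3 × €1,605,800 = €4,817,400
Combined award: €4,817,400 + €439,040 = €5,256,440
Costs: 20% of €5,256,440 = €1,051,288
Award plus costs: €5,256,440 + €1,051,288 = €6,307,728
Cap at €8,875,300: €6,307,728 is within the cap, no reduction.

€6,307,728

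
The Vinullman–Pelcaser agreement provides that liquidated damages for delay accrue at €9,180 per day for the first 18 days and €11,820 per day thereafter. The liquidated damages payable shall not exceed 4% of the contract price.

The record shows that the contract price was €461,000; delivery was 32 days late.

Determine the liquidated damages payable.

First 18 days: 18 × €9,180 = €165,240
Remaining days: (32 − 18) × €11,820 = €165,480
Accrued per-day damages: €165,240 + €165,480 = €330,720
Cap: 4% of €461,000 = €18,440
Cap at €18,440: €330,720 exceeds the cap → €18,440

€18,440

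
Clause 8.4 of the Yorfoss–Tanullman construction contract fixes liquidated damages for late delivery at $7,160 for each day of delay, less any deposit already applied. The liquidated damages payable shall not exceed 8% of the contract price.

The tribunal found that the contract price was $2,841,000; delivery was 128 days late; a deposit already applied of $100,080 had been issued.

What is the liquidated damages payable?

Per-day damages: 128 × $7,160 = $916,480
Less deposit already applied: $916,480 − $100,080 = $816,400
Cap: 8% of $2,841,000 = $227,280
Cap at $227,280: $816,400 exceeds the cap → $227,280

$227,280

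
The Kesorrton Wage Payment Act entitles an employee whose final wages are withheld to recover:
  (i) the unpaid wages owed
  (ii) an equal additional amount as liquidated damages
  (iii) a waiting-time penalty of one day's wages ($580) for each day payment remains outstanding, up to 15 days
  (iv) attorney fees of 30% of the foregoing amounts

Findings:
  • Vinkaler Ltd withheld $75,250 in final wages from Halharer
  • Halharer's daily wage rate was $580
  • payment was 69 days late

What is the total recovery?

Liquidated damages (equal amount): $75,250
Penalty days: min(69, 15) = 15
Waiting-time penalty: 15 × $580 = $8,700
Subtotal: $75,250 + $75,250 + $8,700 = $159,200
Attorney fees: 30% of $159,200 = $47,760
Total award: $159,200 + $47,760 = $206,960

Total award: $206,960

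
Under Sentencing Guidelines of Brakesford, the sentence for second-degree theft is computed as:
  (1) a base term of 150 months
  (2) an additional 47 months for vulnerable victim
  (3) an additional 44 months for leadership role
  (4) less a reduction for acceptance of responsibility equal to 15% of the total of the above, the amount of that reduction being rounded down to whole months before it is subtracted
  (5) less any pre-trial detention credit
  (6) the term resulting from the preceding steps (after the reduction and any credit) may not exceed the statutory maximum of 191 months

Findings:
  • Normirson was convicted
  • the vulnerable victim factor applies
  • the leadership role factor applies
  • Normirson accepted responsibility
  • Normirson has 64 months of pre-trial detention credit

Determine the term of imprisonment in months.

141 months

Vulnerable victim enhancement: +47 months
Leadership role enhancement: +44 months
Adjusted term: 150 months + 47 months + 44 months = 241 months
Acceptance of responsibility reduction: 15% of 241 months = 36 months (rounded down)
After reduction: 241 − 36 = 205 months
Less pre-trial detention credit: 205 months − 64 months = 141 months
Cap at 191 months: 141 months is within the cap, no reduction.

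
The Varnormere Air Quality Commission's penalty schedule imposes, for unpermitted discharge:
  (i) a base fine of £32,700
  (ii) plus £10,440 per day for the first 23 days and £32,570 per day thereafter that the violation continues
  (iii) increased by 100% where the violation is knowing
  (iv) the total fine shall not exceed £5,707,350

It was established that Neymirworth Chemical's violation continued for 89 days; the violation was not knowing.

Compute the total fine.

£2,422,440

First 23 days: 23 × £10,440 = £240,120
Remaining days: (89 − 23) × £32,570 = £2,149,620
Per-day component: £240,120 + £2,149,620 = £2,389,740
Base plus per-day: £32,700 + £2,389,740 = £2,422,440
The violation was not knowing: no 100% increase.
Cap at £5,707,350: £2,422,440 is within the cap, no reduction.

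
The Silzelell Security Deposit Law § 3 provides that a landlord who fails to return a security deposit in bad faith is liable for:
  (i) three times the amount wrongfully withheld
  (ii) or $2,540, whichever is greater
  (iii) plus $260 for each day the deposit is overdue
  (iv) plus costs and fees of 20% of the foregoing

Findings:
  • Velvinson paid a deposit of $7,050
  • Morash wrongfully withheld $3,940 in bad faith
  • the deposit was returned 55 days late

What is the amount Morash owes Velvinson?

Trebled: 3 × $3,940 = $11,820
Minimum $2,540: $11,820 meets the minimum, no increase.
Late-return penalty: 55 × $260 = $14,300
Damages plus late penalty: $11,820 + $14,300 = $26,120
Costs and fees: 20% of $26,120 = $5,224
Total recovery: $26,120 + $5,224 = $31,344

$31,344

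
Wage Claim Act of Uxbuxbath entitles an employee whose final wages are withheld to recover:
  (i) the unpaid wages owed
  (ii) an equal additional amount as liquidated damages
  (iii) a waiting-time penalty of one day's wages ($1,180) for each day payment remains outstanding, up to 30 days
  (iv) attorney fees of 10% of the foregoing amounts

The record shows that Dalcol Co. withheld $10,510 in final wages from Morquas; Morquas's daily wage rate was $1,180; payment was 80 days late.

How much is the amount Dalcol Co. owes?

$62,062

Liquidated damages (equal amount): $10,510
Penalty days: min(80, 30) = 30
Waiting-time penalty: 30 × $1,180 = $35,400
Subtotal: $10,510 + $10,510 + $35,400 = $56,420
Attorney fees: 10% of $56,420 = $5,642
Total award: $56,420 + $5,642 = $62,062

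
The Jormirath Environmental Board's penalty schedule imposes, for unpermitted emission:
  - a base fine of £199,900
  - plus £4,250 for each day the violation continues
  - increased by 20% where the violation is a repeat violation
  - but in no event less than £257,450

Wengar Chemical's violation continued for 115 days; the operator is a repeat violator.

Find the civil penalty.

£826,380

Per-day component: 115 × £4,250 = £488,750
Base plus per-day: £199,900 + £488,750 = £688,650
Enhancement: 20% of £688,650 = £137,730
Enhanced fine: £688,650 + £137,730 = £826,380
Minimum £257,450: £826,380 meets the minimum, no increase.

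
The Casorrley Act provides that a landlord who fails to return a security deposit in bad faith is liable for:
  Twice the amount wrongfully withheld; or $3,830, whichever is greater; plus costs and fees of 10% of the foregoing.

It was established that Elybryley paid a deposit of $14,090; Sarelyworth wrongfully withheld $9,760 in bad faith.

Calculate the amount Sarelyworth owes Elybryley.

Doubled: 2 × $9,760 = $19,520
Minimum $3,830: $19,520 meets the minimum, no increase.
Costs and fees: 10% of $19,520 = $1,952
Total recovery: $19,520 + $1,952 = $21,472

$21,472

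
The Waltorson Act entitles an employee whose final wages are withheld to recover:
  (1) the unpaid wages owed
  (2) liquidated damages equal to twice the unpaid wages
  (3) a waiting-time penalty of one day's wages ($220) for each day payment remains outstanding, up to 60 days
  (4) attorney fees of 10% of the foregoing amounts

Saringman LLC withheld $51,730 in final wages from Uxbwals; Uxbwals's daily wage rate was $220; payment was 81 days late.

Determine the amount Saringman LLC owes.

Doubled: 2 × $51,730 = $103,460
Penalty days: min(81, 60) = 60
Waiting-time penalty: 60 × $220 = $13,200
Subtotal: $51,730 + $103,460 + $13,200 = $168,390
Attorney fees: 10% of $168,390 = $16,839
Total award: $168,390 + $16,839 = $185,229

$185,229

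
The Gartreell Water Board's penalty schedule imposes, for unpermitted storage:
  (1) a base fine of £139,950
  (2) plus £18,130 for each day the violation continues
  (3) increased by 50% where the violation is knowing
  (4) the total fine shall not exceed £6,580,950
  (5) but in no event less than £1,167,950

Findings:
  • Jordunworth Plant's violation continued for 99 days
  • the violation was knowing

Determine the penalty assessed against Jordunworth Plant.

Per-day component: 99 × £18,130 = £1,794,870
Base plus per-day: £139,950 + £1,794,870 = £1,934,820
Enhancement: 50% of £1,934,820 = £967,410
Enhanced fine: £1,934,820 + £967,410 = £2,902,230
Cap at £6,580,950: £2,902,230 is within the cap, no reduction.
Minimum £1,167,950: £2,902,230 meets the minimum, no increase.

£2,902,230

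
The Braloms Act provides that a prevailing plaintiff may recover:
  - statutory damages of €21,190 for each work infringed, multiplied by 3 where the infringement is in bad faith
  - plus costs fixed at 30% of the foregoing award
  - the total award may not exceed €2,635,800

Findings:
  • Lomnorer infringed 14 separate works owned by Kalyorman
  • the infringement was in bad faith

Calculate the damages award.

Statutory damages: 14 × €21,190 = €296,660
Trebled: 3 × €296,660 = €889,980
Costs: 30% of €889,980 = €266,994
Award plus costs: €889,980 + €266,994 = €1,156,974
Cap at €2,635,800: €1,156,974 is within the cap, no reduction.

€1,156,974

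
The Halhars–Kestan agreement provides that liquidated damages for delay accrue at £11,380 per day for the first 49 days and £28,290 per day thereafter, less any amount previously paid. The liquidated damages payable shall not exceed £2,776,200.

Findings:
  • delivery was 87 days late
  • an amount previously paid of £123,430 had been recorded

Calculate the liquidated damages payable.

£1,509,210

First 49 days: 49 × £11,380 = £557,620
Remaining days: (87 − 49) × £28,290 = £1,075,020
Accrued per-day damages: £557,620 + £1,075,020 = £1,632,640
Less amount previously paid: £1,632,640 − £123,430 = £1,509,210
Cap at £2,776,200: £1,509,210 is within the cap, no reduction.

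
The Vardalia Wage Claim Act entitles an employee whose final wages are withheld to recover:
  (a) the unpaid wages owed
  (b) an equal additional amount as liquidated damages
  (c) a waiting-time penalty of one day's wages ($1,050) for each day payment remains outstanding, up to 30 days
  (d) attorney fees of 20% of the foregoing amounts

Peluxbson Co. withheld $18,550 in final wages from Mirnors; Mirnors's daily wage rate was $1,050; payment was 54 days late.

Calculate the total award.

Liquidated damages (equal amount): $18,550
Penalty days: min(54, 30) = 30
Waiting-time penalty: 30 × $1,050 = $31,500
Subtotal: $18,550 + $18,550 + $31,500 = $68,600
Attorney fees: 20% of $68,600 = $13,720
Total award: $68,600 + $13,720 = $82,320

$82,320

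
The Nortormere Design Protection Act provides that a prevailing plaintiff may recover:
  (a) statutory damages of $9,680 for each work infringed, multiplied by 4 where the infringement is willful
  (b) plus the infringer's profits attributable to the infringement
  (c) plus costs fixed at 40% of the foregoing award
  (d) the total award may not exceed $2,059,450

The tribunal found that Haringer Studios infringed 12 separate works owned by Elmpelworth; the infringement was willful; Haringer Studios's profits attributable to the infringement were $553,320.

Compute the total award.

$1,425,144

Statutory damages: 12 × $9,680 = $116,160
Multiplied by 4: 4 × $116,160 = $464,640
Combined award: $464,640 + $553,320 = $1,017,960
Costs: 40% of $1,017,960 = $407,184
Award plus costs: $1,017,960 + $407,184 = $1,425,144
Cap at $2,059,450: $1,425,144 is within the cap, no reduction.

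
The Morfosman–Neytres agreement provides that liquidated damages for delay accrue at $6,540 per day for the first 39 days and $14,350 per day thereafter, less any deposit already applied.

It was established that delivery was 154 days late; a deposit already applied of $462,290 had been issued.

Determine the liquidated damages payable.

$1,443,020

First 39 days: 39 × $6,540 = $255,060
Remaining days: (154 − 39) × $14,350 = $1,650,250
Accrued per-day damages: $255,060 + $1,650,250 = $1,905,310
Less deposit already applied: $1,905,310 − $462,290 = $1,443,020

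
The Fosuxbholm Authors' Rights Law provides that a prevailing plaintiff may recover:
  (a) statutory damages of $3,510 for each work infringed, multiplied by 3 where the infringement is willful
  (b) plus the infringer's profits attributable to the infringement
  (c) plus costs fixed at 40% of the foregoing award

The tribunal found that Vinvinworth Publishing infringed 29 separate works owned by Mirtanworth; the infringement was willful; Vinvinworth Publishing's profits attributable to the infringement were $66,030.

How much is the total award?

$519,960

Statutory damages: 29 × $3,510 = $101,790
Trebled: 3 × $101,790 = $305,370
Combined award: $305,370 + $66,030 = $371,400
Costs: 40% of $371,400 = $148,560
Award plus costs: $371,400 + $148,560 = $519,960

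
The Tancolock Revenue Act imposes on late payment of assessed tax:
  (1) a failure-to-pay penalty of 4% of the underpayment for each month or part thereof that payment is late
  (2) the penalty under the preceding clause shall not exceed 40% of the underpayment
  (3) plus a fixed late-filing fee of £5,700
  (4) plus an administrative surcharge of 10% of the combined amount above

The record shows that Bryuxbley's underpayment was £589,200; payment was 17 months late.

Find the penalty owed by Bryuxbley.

Accrued rate: 4% × 17 = 68%, capped at 40% → 40%
Failure-to-pay penalty: 40% of £589,200 = £235,680
Penalty before surcharge: £235,680 + £5,700 = £241,380
Administrative surcharge: 10% of £241,380 = £24,138
Total penalty: £241,380 + £24,138 = £265,518

Penalty: £265,518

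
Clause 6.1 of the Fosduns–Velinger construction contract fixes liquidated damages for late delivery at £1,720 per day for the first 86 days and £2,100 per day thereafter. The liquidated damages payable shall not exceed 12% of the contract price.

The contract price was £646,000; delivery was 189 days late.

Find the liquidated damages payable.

First 86 days: 86 × £1,720 = £147,920
Remaining days: (189 − 86) × £2,100 = £216,300
Accrued per-day damages: £147,920 + £216,300 = £364,220
Cap: 12% of £646,000 = £77,520
Cap at £77,520: £364,220 exceeds the cap → £77,520

Liquidated damages: £77,520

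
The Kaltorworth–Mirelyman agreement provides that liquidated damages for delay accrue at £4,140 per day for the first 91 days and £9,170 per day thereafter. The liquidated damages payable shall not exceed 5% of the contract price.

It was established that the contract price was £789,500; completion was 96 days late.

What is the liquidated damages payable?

First 91 days: 91 × £4,140 = £376,740
Remaining days: (96 − 91) × £9,170 = £45,850
Accrued per-day damages: £376,740 + £45,850 = £422,590
Cap: 5% of £789,500 = £39,475
Cap at £39,475: £422,590 exceeds the cap → £39,475

£39,475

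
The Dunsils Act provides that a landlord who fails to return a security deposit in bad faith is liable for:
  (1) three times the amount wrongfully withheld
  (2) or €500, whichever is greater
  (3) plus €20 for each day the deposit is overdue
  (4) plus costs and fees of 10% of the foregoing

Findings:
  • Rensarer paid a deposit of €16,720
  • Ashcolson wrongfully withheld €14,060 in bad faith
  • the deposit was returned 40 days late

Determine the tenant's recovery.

€47,278

Trebled: 3 × €14,060 = €42,180
Minimum €500: €42,180 meets the minimum, no increase.
Late-return penalty: 40 × €20 = €800
Damages plus late penalty: €42,180 + €800 = €42,980
Costs and fees: 10% of €42,980 = €4,298
Total recovery: €42,980 + €4,298 = €47,278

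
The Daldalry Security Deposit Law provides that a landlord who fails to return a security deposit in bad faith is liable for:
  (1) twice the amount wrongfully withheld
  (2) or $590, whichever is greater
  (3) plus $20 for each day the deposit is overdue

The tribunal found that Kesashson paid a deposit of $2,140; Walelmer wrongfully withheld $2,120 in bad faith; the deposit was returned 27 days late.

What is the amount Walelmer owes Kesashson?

Doubled: 2 × $2,120 = $4,240
Minimum $590: $4,240 meets the minimum, no increase.
Late-return penalty: 27 × $20 = $540
Damages plus late penalty: $4,240 + $540 = $4,780

Recovery: $4,780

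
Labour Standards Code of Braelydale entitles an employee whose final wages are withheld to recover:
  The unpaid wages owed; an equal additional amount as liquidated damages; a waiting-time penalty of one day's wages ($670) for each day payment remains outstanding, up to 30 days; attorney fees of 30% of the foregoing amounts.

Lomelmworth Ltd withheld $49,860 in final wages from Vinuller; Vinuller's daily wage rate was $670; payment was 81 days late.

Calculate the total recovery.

$155,766

Liquidated damages (equal amount): $49,860
Penalty days: min(81, 30) = 30
Waiting-time penalty: 30 × $670 = $20,100
Subtotal: $49,860 + $49,860 + $20,100 = $119,820
Attorney fees: 30% of $119,820 = $35,946
Total award: $119,820 + $35,946 = $155,766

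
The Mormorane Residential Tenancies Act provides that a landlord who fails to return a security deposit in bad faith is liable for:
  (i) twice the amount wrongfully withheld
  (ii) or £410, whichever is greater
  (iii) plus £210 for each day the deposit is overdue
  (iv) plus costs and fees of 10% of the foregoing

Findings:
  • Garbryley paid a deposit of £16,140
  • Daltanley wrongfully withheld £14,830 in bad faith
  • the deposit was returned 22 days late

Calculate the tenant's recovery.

Doubled: 2 × £14,830 = £29,660
Minimum £410: £29,660 meets the minimum, no increase.
Late-return penalty: 22 × £210 = £4,620
Damages plus late penalty: £29,660 + £4,620 = £34,280
Costs and fees: 10% of £34,280 = £3,428
Total recovery: £34,280 + £3,428 = £37,708

£37,708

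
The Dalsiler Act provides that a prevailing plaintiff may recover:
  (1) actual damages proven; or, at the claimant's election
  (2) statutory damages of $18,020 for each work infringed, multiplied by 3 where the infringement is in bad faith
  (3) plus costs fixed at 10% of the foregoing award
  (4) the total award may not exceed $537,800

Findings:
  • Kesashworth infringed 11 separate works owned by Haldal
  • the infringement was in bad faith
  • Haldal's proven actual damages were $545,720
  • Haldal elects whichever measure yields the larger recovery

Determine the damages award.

$537,800

Statutory damages: 11 × $18,020 = $198,220
Trebled: 3 × $198,220 = $594,660
Greater of actual damages ($545,720) or enhanced statutory damages ($594,660): $594,660
Costs: 10% of $594,660 = $59,466
Award plus costs: $594,660 + $59,466 = $654,126
Cap at $537,800: $654,126 exceeds the cap → $537,800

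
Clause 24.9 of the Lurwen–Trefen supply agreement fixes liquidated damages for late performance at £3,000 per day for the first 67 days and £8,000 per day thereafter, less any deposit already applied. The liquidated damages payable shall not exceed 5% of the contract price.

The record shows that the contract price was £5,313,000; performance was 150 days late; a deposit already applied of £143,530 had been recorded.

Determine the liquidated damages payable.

£265,650

First 67 days: 67 × £3,000 = £201,000
Remaining days: (150 − 67) × £8,000 = £664,000
Accrued per-day damages: £201,000 + £664,000 = £865,000
Less deposit already applied: £865,000 − £143,530 = £721,470
Cap: 5% of £5,313,000 = £265,650
Cap at £265,650: £721,470 exceeds the cap → £265,650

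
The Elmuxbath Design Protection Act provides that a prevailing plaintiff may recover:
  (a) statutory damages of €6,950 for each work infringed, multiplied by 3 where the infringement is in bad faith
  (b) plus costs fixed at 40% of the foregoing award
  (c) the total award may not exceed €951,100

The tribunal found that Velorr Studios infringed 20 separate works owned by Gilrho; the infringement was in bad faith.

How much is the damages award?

Statutory damages: 20 × €6,950 = €139,000
Trebled: 3 × €139,000 = €417,000
Costs: 40% of €417,000 = €166,800
Award plus costs: €417,000 + €166,800 = €583,800
Cap at €951,100: €583,800 is within the cap, no reduction.

€583,800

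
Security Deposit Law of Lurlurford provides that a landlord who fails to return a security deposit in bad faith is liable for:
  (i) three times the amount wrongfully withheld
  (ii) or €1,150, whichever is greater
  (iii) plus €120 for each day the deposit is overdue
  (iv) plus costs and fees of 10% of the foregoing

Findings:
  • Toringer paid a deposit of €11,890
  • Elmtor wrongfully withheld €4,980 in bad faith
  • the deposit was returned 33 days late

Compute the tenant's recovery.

Trebled: 3 × €4,980 = €14,940
Minimum €1,150: €14,940 meets the minimum, no increase.
Late-return penalty: 33 × €120 = €3,960
Damages plus late penalty: €14,940 + €3,960 = €18,900
Costs and fees: 10% of €18,900 = €1,890
Total recovery: €18,900 + €1,890 = €20,790

€20,790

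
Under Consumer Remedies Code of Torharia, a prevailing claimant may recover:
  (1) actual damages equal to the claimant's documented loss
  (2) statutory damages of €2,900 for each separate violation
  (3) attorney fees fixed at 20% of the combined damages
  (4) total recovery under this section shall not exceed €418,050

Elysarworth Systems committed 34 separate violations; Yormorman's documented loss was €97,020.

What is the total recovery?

Total recovery: €234,744

Statutory damages: 34 × €2,900 = €98,600
Combined damages: €97,020 + €98,600 = €195,620
Attorney fees: 20% of €195,620 = €39,124
Total before cap: €195,620 + €39,124 = €234,744
Cap at €418,050: €234,744 is within the cap, no reduction.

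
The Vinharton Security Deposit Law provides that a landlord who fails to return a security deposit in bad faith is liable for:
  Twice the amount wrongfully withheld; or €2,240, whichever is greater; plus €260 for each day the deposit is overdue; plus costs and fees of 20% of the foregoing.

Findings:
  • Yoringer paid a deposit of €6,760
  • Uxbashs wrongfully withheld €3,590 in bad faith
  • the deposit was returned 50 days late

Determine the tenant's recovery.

Doubled: 2 × €3,590 = €7,180
Minimum €2,240: €7,180 meets the minimum, no increase.
Late-return penalty: 50 × €260 = €13,000
Damages plus late penalty: €7,180 + €13,000 = €20,180
Costs and fees: 20% of €20,180 = €4,036
Total recovery: €20,180 + €4,036 = €24,216

€24,216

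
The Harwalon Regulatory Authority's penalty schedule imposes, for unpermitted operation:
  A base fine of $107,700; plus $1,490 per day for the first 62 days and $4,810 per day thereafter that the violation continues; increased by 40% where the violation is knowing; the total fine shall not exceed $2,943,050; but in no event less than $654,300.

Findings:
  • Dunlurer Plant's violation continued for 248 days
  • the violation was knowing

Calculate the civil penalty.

$1,532,636

First 62 days: 62 × $1,490 = $92,380
Remaining days: (248 − 62) × $4,810 = $894,660
Per-day component: $92,380 + $894,660 = $987,040
Base plus per-day: $107,700 + $987,040 = $1,094,740
Enhancement: 40% of $1,094,740 = $437,896
Enhanced fine: $1,094,740 + $437,896 = $1,532,636
Cap at $2,943,050: $1,532,636 is within the cap, no reduction.
Minimum $654,300: $1,532,636 meets the minimum, no increase.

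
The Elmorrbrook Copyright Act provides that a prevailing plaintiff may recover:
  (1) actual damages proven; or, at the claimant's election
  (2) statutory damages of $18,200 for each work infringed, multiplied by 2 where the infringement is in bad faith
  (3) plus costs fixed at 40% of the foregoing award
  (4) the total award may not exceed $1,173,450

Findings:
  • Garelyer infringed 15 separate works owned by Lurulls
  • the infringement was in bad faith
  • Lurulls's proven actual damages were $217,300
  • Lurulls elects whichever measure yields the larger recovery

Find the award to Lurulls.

Statutory damages: 15 × $18,200 = $273,000
Doubled: 2 × $273,000 = $546,000
Greater of actual damages ($217,300) or enhanced statutory damages ($546,000): $546,000
Costs: 40% of $546,000 = $218,400
Award plus costs: $546,000 + $218,400 = $764,400
Cap at $1,173,450: $764,400 is within the cap, no reduction.

$764,400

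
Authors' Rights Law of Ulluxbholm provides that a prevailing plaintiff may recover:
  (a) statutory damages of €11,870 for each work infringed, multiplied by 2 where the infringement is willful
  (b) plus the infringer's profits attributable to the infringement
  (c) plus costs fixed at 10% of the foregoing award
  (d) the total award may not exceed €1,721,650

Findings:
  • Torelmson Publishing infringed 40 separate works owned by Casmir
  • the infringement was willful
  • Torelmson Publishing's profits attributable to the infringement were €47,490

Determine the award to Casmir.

Statutory damages: 40 × €11,870 = €474,800
Doubled: 2 × €474,800 = €949,600
Combined award: €949,600 + €47,490 = €997,090
Costs: 10% of €997,090 = €99,709
Award plus costs: €997,090 + €99,709 = €1,096,799
Cap at €1,721,650: €1,096,799 is within the cap, no reduction.

€1,096,799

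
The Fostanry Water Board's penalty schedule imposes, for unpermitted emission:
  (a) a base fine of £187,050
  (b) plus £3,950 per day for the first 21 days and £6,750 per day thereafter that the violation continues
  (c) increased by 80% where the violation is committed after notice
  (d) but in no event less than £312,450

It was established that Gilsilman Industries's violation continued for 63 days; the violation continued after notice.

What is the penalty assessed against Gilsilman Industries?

First 21 days: 21 × £3,950 = £82,950
Remaining days: (63 − 21) × £6,750 = £283,500
Per-day component: £82,950 + £283,500 = £366,450
Base plus per-day: £187,050 + £366,450 = £553,500
Enhancement: 80% of £553,500 = £442,800
Enhanced fine: £553,500 + £442,800 = £996,300
Minimum £312,450: £996,300 meets the minimum, no increase.

£996,300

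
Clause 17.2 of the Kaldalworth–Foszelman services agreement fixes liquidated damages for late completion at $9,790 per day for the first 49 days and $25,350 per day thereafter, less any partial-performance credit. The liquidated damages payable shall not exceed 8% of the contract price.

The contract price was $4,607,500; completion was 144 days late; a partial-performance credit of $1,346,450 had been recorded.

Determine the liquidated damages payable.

$368,600

First 49 days: 49 × $9,790 = $479,710
Remaining days: (144 − 49) × $25,350 = $2,408,250
Accrued per-day damages: $479,710 + $2,408,250 = $2,887,960
Less partial-performance credit: $2,887,960 − $1,346,450 = $1,541,510
Cap: 8% of $4,607,500 = $368,600
Cap at $368,600: $1,541,510 exceeds the cap → $368,600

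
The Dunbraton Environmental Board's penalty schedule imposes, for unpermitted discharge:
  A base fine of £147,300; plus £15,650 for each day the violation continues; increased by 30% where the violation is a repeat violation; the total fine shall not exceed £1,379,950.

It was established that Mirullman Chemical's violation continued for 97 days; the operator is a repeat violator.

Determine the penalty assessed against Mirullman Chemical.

£1,379,950

Per-day component: 97 × £15,650 = £1,518,050
Base plus per-day: £147,300 + £1,518,050 = £1,665,350
Enhancement: 30% of £1,665,350 = £499,605
Enhanced fine: £1,665,350 + £499,605 = £2,164,955
Cap at £1,379,950: £2,164,955 exceeds the cap → £1,379,950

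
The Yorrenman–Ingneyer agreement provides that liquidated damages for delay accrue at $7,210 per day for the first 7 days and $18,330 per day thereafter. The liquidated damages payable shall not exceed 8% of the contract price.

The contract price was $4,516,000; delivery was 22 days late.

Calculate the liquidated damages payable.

First 7 days: 7 × $7,210 = $50,470
Remaining days: (22 − 7) × $18,330 = $274,950
Accrued per-day damages: $50,470 + $274,950 = $325,420
Cap: 8% of $4,516,000 = $361,280
Cap at $361,280: $325,420 is within the cap, no reduction.

$325,420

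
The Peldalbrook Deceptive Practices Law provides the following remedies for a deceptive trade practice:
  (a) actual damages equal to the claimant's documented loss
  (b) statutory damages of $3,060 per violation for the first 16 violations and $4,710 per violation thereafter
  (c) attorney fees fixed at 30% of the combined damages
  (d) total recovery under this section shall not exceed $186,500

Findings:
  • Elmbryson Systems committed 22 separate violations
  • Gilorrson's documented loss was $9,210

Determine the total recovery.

$112,359

First 16 violations: 16 × $3,060 = $48,960
Remaining violations: (22 − 16) × $4,710 = $28,260
Statutory damages: $48,960 + $28,260 = $77,220
Combined damages: $9,210 + $77,220 = $86,430
Attorney fees: 30% of $86,430 = $25,929
Total before cap: $86,430 + $25,929 = $112,359
Cap at $186,500: $112,359 is within the cap, no reduction.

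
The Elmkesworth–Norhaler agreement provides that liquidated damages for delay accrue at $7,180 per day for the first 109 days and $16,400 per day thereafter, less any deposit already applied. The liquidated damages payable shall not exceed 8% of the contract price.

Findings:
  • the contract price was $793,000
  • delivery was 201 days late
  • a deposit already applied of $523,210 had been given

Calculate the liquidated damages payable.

$63,440

First 109 days: 109 × $7,180 = $782,620
Remaining days: (201 − 109) × $16,400 = $1,508,800
Accrued per-day damages: $782,620 + $1,508,800 = $2,291,420
Less deposit already applied: $2,291,420 − $523,210 = $1,768,210
Cap: 8% of $793,000 = $63,440
Cap at $63,440: $1,768,210 exceeds the cap → $63,440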